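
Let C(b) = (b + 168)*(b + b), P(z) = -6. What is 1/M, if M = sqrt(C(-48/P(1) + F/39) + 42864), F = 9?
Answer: 13*sqrt(7734290)/7734290 ≈ 0.0046745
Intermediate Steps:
C(b) = 2*b*(168 + b) (C(b) = (168 + b)*(2*b) = 2*b*(168 + b))
M = sqrt(7734290)/13 (M = sqrt(2*(-48/(-6) + 9/39)*(168 + (-48/(-6) + 9/39)) + 42864) = sqrt(2*(-48*(-1/6) + 9*(1/39))*(168 + (-48*(-1/6) + 9*(1/39))) + 42864) = sqrt(2*(8 + 3/13)*(168 + (8 + 3/13)) + 42864) = sqrt(2*(107/13)*(168 + 107/13) + 42864) = sqrt(2*(107/13)*(2291/13) + 42864) = sqrt(490274/169 + 42864) = sqrt(7734290/169) = sqrt(7734290)/13 ≈ 213.93)
1/M = 1/(sqrt(7734290)/13) = 13*sqrt(7734290)/7734290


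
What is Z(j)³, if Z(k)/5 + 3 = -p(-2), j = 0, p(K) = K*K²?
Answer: 15625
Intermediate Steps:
p(K) = K³
Z(k) = 25 (Z(k) = -15 + 5*(-1*(-2)³) = -15 + 5*(-1*(-8)) = -15 + 5*8 = -15 + 40 = 25)
Z(j)³ = 25³ = 15625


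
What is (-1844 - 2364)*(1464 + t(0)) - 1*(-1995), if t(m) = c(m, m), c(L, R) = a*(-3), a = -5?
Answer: -6221637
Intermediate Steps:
c(L, R) = 15 (c(L, R) = -5*(-3) = 15)
t(m) = 15
(-1844 - 2364)*(1464 + t(0)) - 1*(-1995) = (-1844 - 2364)*(1464 + 15) - 1*(-1995) = -4208*1479 + 1995 = -6223632 + 1995 = -6221637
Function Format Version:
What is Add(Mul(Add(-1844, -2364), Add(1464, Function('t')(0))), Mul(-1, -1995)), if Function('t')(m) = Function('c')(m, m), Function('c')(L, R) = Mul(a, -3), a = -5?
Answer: -6221637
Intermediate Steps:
Function('c')(L, R) = 15 (Function('c')(L, R) = Mul(-5, -3) = 15)
Function('t')(m) = 15
Add(Mul(Add(-1844, -2364), Add(1464, Function('t')(0))), Mul(-1, -1995)) = Add(Mul(Add(-1844, -2364), Add(1464, 15)), Mul(-1, -1995)) = Add(Mul(-4208, 1479), 1995) = Add(-6223632, 1995) = -6221637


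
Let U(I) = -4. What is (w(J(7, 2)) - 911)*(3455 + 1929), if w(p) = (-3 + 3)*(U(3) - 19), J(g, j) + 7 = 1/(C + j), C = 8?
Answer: -4904824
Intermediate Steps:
J(g, j) = -7 + 1/(8 + j)
w(p) = 0 (w(p) = (-3 + 3)*(-4 - 19) = 0*(-23) = 0)
(w(J(7, 2)) - 911)*(3455 + 1929) = (0 - 911)*(3455 + 1929) = -911*5384 = -4904824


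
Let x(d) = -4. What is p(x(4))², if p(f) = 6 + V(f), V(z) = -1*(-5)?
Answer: 121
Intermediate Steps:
V(z) = 5
p(f) = 11 (p(f) = 6 + 5 = 11)
p(x(4))² = 11² = 121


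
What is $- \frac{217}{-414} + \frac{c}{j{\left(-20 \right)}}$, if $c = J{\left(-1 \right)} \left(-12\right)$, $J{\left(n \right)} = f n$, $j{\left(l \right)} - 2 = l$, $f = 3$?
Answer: $- \frac{611}{414} \approx -1.4758$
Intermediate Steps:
$j{\left(l \right)} = 2 + l$
$J{\left(n \right)} = 3 n$
$c = 36$ ($c = 3 \left(-1\right) \left(-12\right) = \left(-3\right) \left(-12\right) = 36$)
$- \frac{217}{-414} + \frac{c}{j{\left(-20 \right)}} = - \frac{217}{-414} + \frac{36}{2 - 20} = \left(-217\right) \left(- \frac{1}{414}\right) + \frac{36}{-18} = \frac{217}{414} + 36 \left(- \frac{1}{18}\right) = \frac{217}{414} - 2 = - \frac{611}{414}$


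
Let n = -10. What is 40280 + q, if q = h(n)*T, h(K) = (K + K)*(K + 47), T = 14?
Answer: 29920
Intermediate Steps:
h(K) = 2*K*(47 + K) (h(K) = (2*K)*(47 + K) = 2*K*(47 + K))
q = -10360 (q = (2*(-10)*(47 - 10))*14 = (2*(-10)*37)*14 = -740*14 = -10360)
40280 + q = 40280 - 10360 = 29920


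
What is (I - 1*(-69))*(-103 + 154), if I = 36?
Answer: 5355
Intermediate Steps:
(I - 1*(-69))*(-103 + 154) = (36 - 1*(-69))*(-103 + 154) = (36 + 69)*51 = 105*51 = 5355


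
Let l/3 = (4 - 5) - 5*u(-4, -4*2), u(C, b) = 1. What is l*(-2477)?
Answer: 44586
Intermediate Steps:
l = -18 (l = 3*((4 - 5) - 5*1) = 3*(-1 - 5) = 3*(-6) = -18)
l*(-2477) = -18*(-2477) = 44586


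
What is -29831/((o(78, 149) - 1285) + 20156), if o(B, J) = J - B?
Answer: -29831/18942 ≈ -1.5749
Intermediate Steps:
-29831/((o(78, 149) - 1285) + 20156) = -29831/(((149 - 1*78) - 1285) + 20156) = -29831/(((149 - 78) - 1285) + 20156) = -29831/((71 - 1285) + 20156) = -29831/(-1214 + 20156) = -29831/18942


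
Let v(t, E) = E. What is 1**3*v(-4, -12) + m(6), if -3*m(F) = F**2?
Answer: -24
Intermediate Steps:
m(F) = -F**2/3
1**3*v(-4, -12) + m(6) = 1**3*(-12) - 1/3*6**2 = 1*(-12) - 1/3*36 = -12 - 12 = -24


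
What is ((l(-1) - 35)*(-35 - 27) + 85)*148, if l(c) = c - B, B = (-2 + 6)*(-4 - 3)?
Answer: 85988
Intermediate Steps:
B = -28 (B = 4*(-7) = -28)
l(c) = 28 + c (l(c) = c - 1*(-28) = c + 28 = 28 + c)
((l(-1) - 35)*(-35 - 27) + 85)*148 = (((28 - 1) - 35)*(-35 - 27) + 85)*148 = ((27 - 35)*(-62) + 85)*148 = (-8*(-62) + 85)*148 = (496 + 85)*148 = 581*148 = 85988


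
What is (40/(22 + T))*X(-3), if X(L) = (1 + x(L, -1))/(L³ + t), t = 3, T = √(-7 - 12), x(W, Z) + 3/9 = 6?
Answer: -2200/4527 + 100*I*√19/4527 ≈ -0.48597 + 0.096287*I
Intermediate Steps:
x(W, Z) = 17/3 (x(W, Z) = -⅓ + 6 = 17/3)
T = I*√19 (T = √(-19) = I*√19 ≈ 4.3589*I)
X(L) = 20/(3*(3 + L³)) (X(L) = (1 + 17/3)/(L³ + 3) = 20/(3*(3 + L³)))
(40/(22 + T))*X(-3) = (40/(22 + I*√19))*(20/(3*(3 + (-3)³))) = (40/(22 + I*√19))*(20/(3*(3 - 27))) = (40/(22 + I*√19))*((20/3)/(-24)) = (40/(22 + I*√19))*((20/3)*(-1/24)) = (40/(22 + I*√19))*(-5/18) = -100/(9*(22 + I*√19))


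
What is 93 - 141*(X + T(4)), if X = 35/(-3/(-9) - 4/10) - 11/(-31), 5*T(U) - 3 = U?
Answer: 11449938/155 ≈ 73871.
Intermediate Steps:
T(U) = ⅗ + U/5
X = -16264/31 (X = 35/(-3*(-⅑) - 4*⅒) - 11*(-1/31) = 35/(⅓ - ⅖) + 11/31 = 35/(-1/15) + 11/31 = 35*(-15) + 11/31 = -525 + 11/31 = -16264/31 ≈ -524.65)
93 - 141*(X + T(4)) = 93 - 141*(-16264/31 + (⅗ + (⅕)*4)) = 93 - 141*(-16264/31 + (⅗ + ⅘)) = 93 - 141*(-16264/31 + 7/5) = 93 - 141*(-81103/155) = 93 + 11435523/155 = 11449938/155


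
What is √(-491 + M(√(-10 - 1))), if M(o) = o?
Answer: √(-491 + I*√11) ≈ 0.07484 + 22.159*I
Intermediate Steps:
√(-491 + M(√(-10 - 1))) = √(-491 + √(-10 - 1)) = √(-491 + √(-11)) = √(-491 + I*√11)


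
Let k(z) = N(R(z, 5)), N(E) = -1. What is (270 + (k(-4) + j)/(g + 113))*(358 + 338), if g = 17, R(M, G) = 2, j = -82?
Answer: 12185916/65 ≈ 1.8748e+5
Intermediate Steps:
k(z) = -1
(270 + (k(-4) + j)/(g + 113))*(358 + 338) = (270 + (-1 - 82)/(17 + 113))*(358 + 338) = (270 - 83/130)*696 = (35017/130)*696 = 12185916/65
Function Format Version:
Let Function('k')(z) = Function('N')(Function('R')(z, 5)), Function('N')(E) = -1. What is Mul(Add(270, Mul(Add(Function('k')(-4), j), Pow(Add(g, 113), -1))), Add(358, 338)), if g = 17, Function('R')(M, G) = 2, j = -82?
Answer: Rational(12185916, 65) ≈ 1.8748e+5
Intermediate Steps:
Function('k')(z) = -1
Mul(Add(270, Mul(Add(Function('k')(-4), j), Pow(Add(g, 113), -1))), Add(358, 338)) = Mul(Add(270, Mul(Add(-1, -82), Pow(Add(17, 113), -1))), Add(358, 338)) = Mul(Add(270, Mul(-83, Pow(130, -1))), 696) = Mul(Add(270, Mul(-83, Rational(1, 130))), 696) = Mul(Add(270, Rational(-83, 130)), 696) = Mul(Rational(35017, 130), 696) = Rational(12185916, 65)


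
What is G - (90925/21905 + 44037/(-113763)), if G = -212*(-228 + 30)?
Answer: 536379030130/12779377 ≈ 41972.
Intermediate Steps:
G = 41976 (G = -212*(-198) = 41976)
G - (90925/21905 + 44037/(-113763)) = 41976 - (90925/21905 + 44037/(-113763)) = 41976 - (90925*(1/21905) + 44037*(-1/113763)) = 41976 - (18185/4381 - 14679/37921) = 41976 - 1*48098822/12779377 = 41976 - 48098822/12779377 = 536379030130/12779377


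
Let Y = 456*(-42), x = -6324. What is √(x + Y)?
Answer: 2*I*√6369 ≈ 159.61*I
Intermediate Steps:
Y = -19152
√(x + Y) = √(-6324 - 19152) = √(-25476) = 2*I*√6369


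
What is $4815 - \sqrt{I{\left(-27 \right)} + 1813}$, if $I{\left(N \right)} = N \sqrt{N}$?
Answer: $4815 - \sqrt{1813 - 81 i \sqrt{3}} \approx 4772.4 + 1.6462 i$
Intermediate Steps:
$I{\left(N \right)} = N^{\frac{3}{2}}$
$4815 - \sqrt{I{\left(-27 \right)} + 1813} = 4815 - \sqrt{\left(-27\right)^{\frac{3}{2}} + 1813} = 4815 - \sqrt{- 81 i \sqrt{3} + 1813} = 4815 - \sqrt{1813 - 81 i \sqrt{3}}$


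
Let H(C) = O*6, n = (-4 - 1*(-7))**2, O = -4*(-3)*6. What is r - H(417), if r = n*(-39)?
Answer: -783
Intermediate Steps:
O = 72 (O = 12*6 = 72)
n = 9 (n = (-4 + 7)**2 = 3**2 = 9)
r = -351 (r = 9*(-39) = -351)
H(C) = 432 (H(C) = 72*6 = 432)
r - H(417) = -351 - 1*432 = -351 - 432 = -783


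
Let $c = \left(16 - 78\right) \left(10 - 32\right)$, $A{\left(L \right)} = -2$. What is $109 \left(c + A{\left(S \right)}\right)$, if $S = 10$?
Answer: $148458$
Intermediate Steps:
$c = 1364$ ($c = \left(-62\right) \left(-22\right) = 1364$)
$109 \left(c + A{\left(S \right)}\right) = 109 \left(1364 - 2\right) = 109 \cdot 1362 = 148458$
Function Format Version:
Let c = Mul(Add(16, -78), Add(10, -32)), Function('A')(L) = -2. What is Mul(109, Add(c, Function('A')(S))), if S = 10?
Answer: 148458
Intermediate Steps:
c = 1364 (c = Mul(-62, -22) = 1364)
Mul(109, Add(c, Function('A')(S))) = Mul(109, Add(1364, -2)) = Mul(109, 1362) = 148458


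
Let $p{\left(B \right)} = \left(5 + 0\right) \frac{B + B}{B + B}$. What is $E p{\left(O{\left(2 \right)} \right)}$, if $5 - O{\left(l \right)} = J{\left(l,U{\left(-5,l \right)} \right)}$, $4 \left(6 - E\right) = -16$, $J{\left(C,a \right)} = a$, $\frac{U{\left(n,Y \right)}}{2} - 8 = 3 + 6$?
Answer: $50$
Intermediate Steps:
$U{\left(n,Y \right)} = 34$ ($U{\left(n,Y \right)} = 16 + 2 \left(3 + 6\right) = 16 + 2 \cdot 9 = 16 + 18 = 34$)
$E = 10$ ($E = 6 - -4 = 6 + 4 = 10$)
$O{\left(l \right)} = -29$ ($O{\left(l \right)} = 5 - 34 = -29$)
$p{\left(B \right)} = 5$ ($p{\left(B \right)} = 5 \frac{2 B}{2 B} = 5 \cdot 2 B \frac{1}{2 B} = 5 \cdot 1 = 5$)
$E p{\left(O{\left(2 \right)} \right)} = 10 \cdot 5 = 50$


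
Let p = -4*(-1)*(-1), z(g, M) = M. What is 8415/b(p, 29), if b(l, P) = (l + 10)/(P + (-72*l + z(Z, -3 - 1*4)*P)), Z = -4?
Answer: 159885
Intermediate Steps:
p = -4 (p = 4*(-1) = -4)
b(l, P) = (10 + l)/(-72*l - 6*P) (b(l, P) = (l + 10)/(P + (-72*l + (-3 - 1*4)*P)) = (10 + l)/(P + (-72*l + (-3 - 4)*P)) = (10 + l)/(P + (-72*l - 7*P)) = (10 + l)/(-72*l - 6*P))
8415/b(p, 29) = 8415/(((10 - 4)/(6*(-1*29 - 12*(-4))))) = 8415/(((1/6)*6/(-29 + 48))) = 8415/(((1/6)*6/19)) = 8415/(((1/6)*(1/19)*6)) = 8415/(1/19) = 8415*19 = 159885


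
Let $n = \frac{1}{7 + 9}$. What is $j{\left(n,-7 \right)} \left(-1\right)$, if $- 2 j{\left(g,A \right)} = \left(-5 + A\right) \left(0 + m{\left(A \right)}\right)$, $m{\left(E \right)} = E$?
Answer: $42$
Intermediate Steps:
$n = \frac{1}{16} \approx 0.0625$
$j{\left(g,A \right)} = - \frac{A \left(-5 + A\right)}{2}$ ($j{\left(g,A \right)} = - \frac{\left(-5 + A\right) \left(0 + A\right)}{2} = - \frac{\left(-5 + A\right) A}{2} = - \frac{A \left(-5 + A\right)}{2}$)
$j{\left(n,-7 \right)} \left(-1\right) = \frac{1}{2} \left(-7\right) \left(5 - -7\right) \left(-1\right) = \frac{1}{2} \left(-7\right) \left(5 + 7\right) \left(-1\right) = \frac{1}{2} \left(-7\right) 12 \left(-1\right) = \left(-42\right) \left(-1\right) = 42$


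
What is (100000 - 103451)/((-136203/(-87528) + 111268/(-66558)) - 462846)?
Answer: 3350741906904/449399558421689 ≈ 0.0074560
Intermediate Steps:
(100000 - 103451)/((-136203/(-87528) + 111268/(-66558)) - 462846) = -3451/((-136203*(-1/87528) + 111268*(-1/66558)) - 462846) = -3451/((45401/29176 - 55634/33279) - 462846) = -3451/(-112277705/970948104 - 462846) = -3451/(-449399558421689/970948104) = -3451*(-970948104/449399558421689) = 3350741906904/449399558421689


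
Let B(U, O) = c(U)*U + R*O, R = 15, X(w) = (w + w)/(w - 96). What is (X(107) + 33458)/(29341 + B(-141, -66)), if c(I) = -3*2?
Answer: 8564/7469 ≈ 1.1466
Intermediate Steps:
c(I) = -6
X(w) = 2*w/(-96 + w) (X(w) = (2*w)/(-96 + w) = 2*w/(-96 + w))
B(U, O) = -6*U + 15*O
(X(107) + 33458)/(29341 + B(-141, -66)) = (2*107/(-96 + 107) + 33458)/(29341 + (-6*(-141) + 15*(-66))) = (2*107/11 + 33458)/(29341 + (846 - 990)) = (2*107*(1/11) + 33458)/(29341 - 144) = (214/11 + 33458)/29197 = (368252/11)*(1/29197) = 8564/7469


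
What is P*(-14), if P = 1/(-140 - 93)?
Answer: 14/233 ≈ 0.060086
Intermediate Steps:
P = -1/233 (P = 1/(-233) = -1/233 ≈ -0.0042918)
P*(-14) = -1/233*(-14) = 14/233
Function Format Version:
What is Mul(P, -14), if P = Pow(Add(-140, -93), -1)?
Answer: Rational(14, 233) ≈ 0.060086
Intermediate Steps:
P = Rational(-1, 233) (P = Pow(-233, -1) = Rational(-1, 233) ≈ -0.0042918)
Mul(P, -14) = Mul(Rational(-1, 233), -14) = Rational(14, 233)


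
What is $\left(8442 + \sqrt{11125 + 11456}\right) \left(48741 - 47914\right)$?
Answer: $6981534 + 2481 \sqrt{2509} \approx 7.1058 \cdot 10^{6}$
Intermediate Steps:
$\left(8442 + \sqrt{11125 + 11456}\right) \left(48741 - 47914\right) = \left(8442 + \sqrt{22581}\right) 827 = \left(8442 + 3 \sqrt{2509}\right) 827 = 6981534 + 2481 \sqrt{2509}$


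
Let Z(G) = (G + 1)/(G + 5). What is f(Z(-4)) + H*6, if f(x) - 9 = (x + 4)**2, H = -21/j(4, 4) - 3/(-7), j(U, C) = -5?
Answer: 1322/35 ≈ 37.771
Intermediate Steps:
Z(G) = (1 + G)/(5 + G)
H = 162/35 (H = -21/(-5) - 3/(-7) = -21*(-1/5) - 3*(-1/7) = 21/5 + 3/7 = 162/35 ≈ 4.6286)
f(x) = 9 + (4 + x)**2 (f(x) = 9 + (x + 4)**2 = 9 + (4 + x)**2)
f(Z(-4)) + H*6 = (9 + (4 + (1 - 4)/(5 - 4))**2) + (162/35)*6 = (9 + (4 - 3/1)**2) + 972/35 = (9 + (4 + 1*(-3))**2) + 972/35 = (9 + (4 - 3)**2) + 972/35 = (9 + 1**2) + 972/35 = (9 + 1) + 972/35 = 10 + 972/35 = 1322/35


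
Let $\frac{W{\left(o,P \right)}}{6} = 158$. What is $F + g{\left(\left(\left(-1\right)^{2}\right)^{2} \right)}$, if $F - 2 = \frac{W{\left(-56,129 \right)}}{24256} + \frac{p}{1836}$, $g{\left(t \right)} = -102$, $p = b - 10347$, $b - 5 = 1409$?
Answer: $- \frac{291771245}{2783376} \approx -104.83$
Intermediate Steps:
$b = 1414$ ($b = 5 + 1409 = 1414$)
$W{\left(o,P \right)} = 948$ ($W{\left(o,P \right)} = 6 \cdot 158 = 948$)
$p = -8933$ ($p = 1414 - 10347 = -8933$)
$F = - \frac{7866893}{2783376}$ ($F = 2 + \left(\frac{948}{24256} - \frac{8933}{1836}\right) = 2 + \left(948 \cdot \frac{1}{24256} - \frac{8933}{1836}\right) = 2 + \left(\frac{237}{6064} - \frac{8933}{1836}\right) = 2 - \frac{13433645}{2783376} = - \frac{7866893}{2783376} \approx -2.8264$)
$F + g{\left(\left(\left(-1\right)^{2}\right)^{2} \right)} = - \frac{7866893}{2783376} - 102 = - \frac{291771245}{2783376}$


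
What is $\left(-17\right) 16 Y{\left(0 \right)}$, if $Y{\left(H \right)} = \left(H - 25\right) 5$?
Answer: $34000$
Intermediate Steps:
$Y{\left(H \right)} = -125 + 5 H$ ($Y{\left(H \right)} = \left(H - 25\right) 5 = \left(-25 + H\right) 5 = -125 + 5 H$)
$\left(-17\right) 16 Y{\left(0 \right)} = \left(-17\right) 16 \left(-125 + 5 \cdot 0\right) = - 272 \left(-125 + 0\right) = \left(-272\right) \left(-125\right) = 34000$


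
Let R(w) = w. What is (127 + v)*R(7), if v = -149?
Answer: -154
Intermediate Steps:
(127 + v)*R(7) = (127 - 149)*7 = -22*7 = -154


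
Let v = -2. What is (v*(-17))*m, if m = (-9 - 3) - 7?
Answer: -646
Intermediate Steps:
m = -19 (m = -12 - 7 = -19)
(v*(-17))*m = -2*(-17)*(-19) = 34*(-19) = -646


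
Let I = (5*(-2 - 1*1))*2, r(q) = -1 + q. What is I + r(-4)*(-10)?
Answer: 20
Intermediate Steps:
I = -30 (I = (5*(-2 - 1))*2 = (5*(-3))*2 = -15*2 = -30)
I + r(-4)*(-10) = -30 + (-1 - 4)*(-10) = -30 - 5*(-10) = -30 + 50 = 20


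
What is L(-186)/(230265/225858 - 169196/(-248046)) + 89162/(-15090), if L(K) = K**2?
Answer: 2436550147328051627/119878207315185 ≈ 20325.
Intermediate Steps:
L(-186)/(230265/225858 - 169196/(-248046)) + 89162/(-15090) = (-186)**2/(230265/225858 - 169196/(-248046)) + 89162/(-15090) = 34596/(230265*(1/225858) - 169196*(-1/248046)) + 89162*(-1/15090) = 34596/(76755/75286 + 84598/124023) - 44581/7545 = 34596/(15888430393/9337195578) - 44581/7545 = 34596*(9337195578/15888430393) - 44581/7545 = 323029618216488/15888430393 - 44581/7545 = 2436550147328051627/119878207315185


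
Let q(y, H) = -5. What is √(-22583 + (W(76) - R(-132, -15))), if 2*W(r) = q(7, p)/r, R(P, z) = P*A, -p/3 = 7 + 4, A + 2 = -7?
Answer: I*√137301486/76 ≈ 154.18*I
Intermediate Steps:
A = -9 (A = -2 - 7 = -9)
p = -33 (p = -3*(7 + 4) = -3*11 = -33)
R(P, z) = -9*P (R(P, z) = P*(-9) = -9*P)
W(r) = -5/(2*r) (W(r) = (-5/r)/2 = -5/(2*r))
√(-22583 + (W(76) - R(-132, -15))) = √(-22583 + (-5/2/76 - (-9)*(-132))) = √(-22583 + (-5/2*1/76 - 1*1188)) = √(-22583 + (-5/152 - 1188)) = √(-22583 - 180581/152) = √(-3613197/152) = I*√137301486/76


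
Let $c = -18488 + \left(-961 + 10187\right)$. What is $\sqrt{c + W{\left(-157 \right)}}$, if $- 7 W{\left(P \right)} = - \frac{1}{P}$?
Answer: $\frac{i \sqrt{11186653961}}{1099} \approx 96.239 i$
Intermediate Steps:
$c = -9262$ ($c = -18488 + 9226 = -9262$)
$W{\left(P \right)} = \frac{1}{7 P}$ ($W{\left(P \right)} = - \frac{\left(-1\right) \frac{1}{P}}{7} = \frac{1}{7 P}$)
$\sqrt{c + W{\left(-157 \right)}} = \sqrt{-9262 + \frac{1}{7 \left(-157\right)}} = \sqrt{-9262 + \frac{1}{7} \left(- \frac{1}{157}\right)} = \sqrt{-9262 - \frac{1}{1099}} = \sqrt{- \frac{10178939}{1099}} = \frac{i \sqrt{11186653961}}{1099}$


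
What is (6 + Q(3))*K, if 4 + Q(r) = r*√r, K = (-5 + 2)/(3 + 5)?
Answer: -¾ - 9*√3/8 ≈ -2.6986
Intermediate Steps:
K = -3/8 ≈ -0.37500
Q(r) = -4 + r^(3/2) (Q(r) = -4 + r*√r = -4 + r^(3/2))
(6 + Q(3))*K = (6 + (-4 + 3^(3/2)))*(-3/8) = (6 + (-4 + 3*√3))*(-3/8) = (2 + 3*√3)*(-3/8) = -¾ - 9*√3/8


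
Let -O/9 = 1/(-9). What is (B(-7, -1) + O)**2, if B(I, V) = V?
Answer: 0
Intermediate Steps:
O = 1 (O = -9/(-9) = -9*(-1/9) = 1)
(B(-7, -1) + O)**2 = (-1 + 1)**2 = 0**2 = 0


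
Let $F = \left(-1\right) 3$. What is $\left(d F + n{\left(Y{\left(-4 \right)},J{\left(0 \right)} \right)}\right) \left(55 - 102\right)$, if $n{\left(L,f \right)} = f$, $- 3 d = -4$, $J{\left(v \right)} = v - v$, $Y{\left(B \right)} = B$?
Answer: $188$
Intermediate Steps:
$J{\left(v \right)} = 0$
$d = \frac{4}{3}$ ($d = \left(- \frac{1}{3}\right) \left(-4\right) = \frac{4}{3} \approx 1.3333$)
$F = -3$
$\left(d F + n{\left(Y{\left(-4 \right)},J{\left(0 \right)} \right)}\right) \left(55 - 102\right) = \left(\frac{4}{3} \left(-3\right) + 0\right) \left(55 - 102\right) = \left(-4 + 0\right) \left(-47\right) = \left(-4\right) \left(-47\right) = 188$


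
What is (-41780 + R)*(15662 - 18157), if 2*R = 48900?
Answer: 43238350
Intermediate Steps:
R = 24450 (R = (½)*48900 = 24450)
(-41780 + R)*(15662 - 18157) = (-41780 + 24450)*(15662 - 18157) = -17330*(-2495) = 43238350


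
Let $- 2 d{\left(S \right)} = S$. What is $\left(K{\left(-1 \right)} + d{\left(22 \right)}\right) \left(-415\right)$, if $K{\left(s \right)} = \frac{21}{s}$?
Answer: $13280$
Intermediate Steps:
$d{\left(S \right)} = - \frac{S}{2}$
$\left(K{\left(-1 \right)} + d{\left(22 \right)}\right) \left(-415\right) = \left(\frac{21}{-1} - 11\right) \left(-415\right) = \left(21 \left(-1\right) - 11\right) \left(-415\right) = \left(-21 - 11\right) \left(-415\right) = \left(-32\right) \left(-415\right) = 13280$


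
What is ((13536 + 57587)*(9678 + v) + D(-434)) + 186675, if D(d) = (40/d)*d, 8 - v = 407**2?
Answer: -11092369734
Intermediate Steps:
v = -165641 (v = 8 - 1*407**2 = 8 - 1*165649 = 8 - 165649 = -165641)
D(d) = 40
((13536 + 57587)*(9678 + v) + D(-434)) + 186675 = ((13536 + 57587)*(9678 - 165641) + 40) + 186675 = (71123*(-155963) + 40) + 186675 = (-11092556449 + 40) + 186675 = -11092556409 + 186675 = -11092369734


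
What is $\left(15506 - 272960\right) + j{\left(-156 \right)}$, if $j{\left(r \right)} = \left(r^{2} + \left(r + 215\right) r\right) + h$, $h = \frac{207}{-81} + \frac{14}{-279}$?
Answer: $- \frac{67608565}{279} \approx -2.4232 \cdot 10^{5}$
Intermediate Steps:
$h = - \frac{727}{279}$ ($h = 207 \left(- \frac{1}{81}\right) + 14 \left(- \frac{1}{279}\right) = - \frac{23}{9} - \frac{14}{279} = - \frac{727}{279} \approx -2.6057$)
$j{\left(r \right)} = - \frac{727}{279} + r^{2} + r \left(215 + r\right)$ ($j{\left(r \right)} = \left(r^{2} + \left(r + 215\right) r\right) - \frac{727}{279} = \left(r^{2} + \left(215 + r\right) r\right) - \frac{727}{279} = \left(r^{2} + r \left(215 + r\right)\right) - \frac{727}{279} = - \frac{727}{279} + r^{2} + r \left(215 + r\right)$)
$\left(15506 - 272960\right) + j{\left(-156 \right)} = \left(15506 - 272960\right) + \left(- \frac{727}{279} + 2 \left(-156\right)^{2} + 215 \left(-156\right)\right) = -257454 - - \frac{4221101}{279} = -257454 + \frac{4221101}{279} = - \frac{67608565}{279}$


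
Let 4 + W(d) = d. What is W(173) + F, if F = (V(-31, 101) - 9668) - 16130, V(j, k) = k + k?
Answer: -25427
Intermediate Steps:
V(j, k) = 2*k
W(d) = -4 + d
F = -25596 (F = (2*101 - 9668) - 16130 = (202 - 9668) - 16130 = -9466 - 16130 = -25596)
W(173) + F = (-4 + 173) - 25596 = 169 - 25596 = -25427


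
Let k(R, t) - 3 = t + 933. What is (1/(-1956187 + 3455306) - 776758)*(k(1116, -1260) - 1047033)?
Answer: 1219597661587850757/1499119 ≈ 8.1354e+11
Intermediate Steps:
k(R, t) = 936 + t (k(R, t) = 3 + (t + 933) = 3 + (933 + t) = 936 + t)
(1/(-1956187 + 3455306) - 776758)*(k(1116, -1260) - 1047033) = (1/(-1956187 + 3455306) - 776758)*((936 - 1260) - 1047033) = (1/1499119 - 776758)*(-324 - 1047033) = (1/1499119 - 776758)*(-1047357) = -1164452676201/1499119*(-1047357) = 1219597661587850757/1499119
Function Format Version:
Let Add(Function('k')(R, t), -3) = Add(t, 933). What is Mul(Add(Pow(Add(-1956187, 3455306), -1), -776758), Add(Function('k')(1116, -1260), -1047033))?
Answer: Rational(1219597661587850757, 1499119) ≈ 8.1354e+11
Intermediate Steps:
Function('k')(R, t) = Add(936, t) (Function('k')(R, t) = Add(3, Add(t, 933)) = Add(3, Add(933, t)) = Add(936, t))
Mul(Add(Pow(Add(-1956187, 3455306), -1), -776758), Add(Function('k')(1116, -1260), -1047033)) = Mul(Add(Pow(Add(-1956187, 3455306), -1), -776758), Add(Add(936, -1260), -1047033)) = Mul(Add(Pow(1499119, -1), -776758), Add(-324, -1047033)) = Mul(Add(Rational(1, 1499119), -776758), -1047357) = Mul(Rational(-1164452676201, 1499119), -1047357) = Rational(1219597661587850757, 1499119)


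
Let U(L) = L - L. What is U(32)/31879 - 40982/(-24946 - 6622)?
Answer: 20491/15784 ≈ 1.2982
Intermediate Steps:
U(L) = 0
U(32)/31879 - 40982/(-24946 - 6622) = 0/31879 - 40982/(-24946 - 6622) = 0*(1/31879) - 40982/(-31568) = 0 - 40982*(-1/31568) = 0 + 20491/15784 = 20491/15784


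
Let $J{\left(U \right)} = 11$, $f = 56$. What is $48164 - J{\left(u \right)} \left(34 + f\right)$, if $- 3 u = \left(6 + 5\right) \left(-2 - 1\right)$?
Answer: $47174$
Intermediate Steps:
$u = 11$ ($u = - \frac{\left(6 + 5\right) \left(-2 - 1\right)}{3} = - \frac{11 \left(-3\right)}{3} = \left(- \frac{1}{3}\right) \left(-33\right) = 11$)
$48164 - J{\left(u \right)} \left(34 + f\right) = 48164 - 11 \left(34 + 56\right) = 48164 - 11 \cdot 90 = 48164 - 990 = 47174$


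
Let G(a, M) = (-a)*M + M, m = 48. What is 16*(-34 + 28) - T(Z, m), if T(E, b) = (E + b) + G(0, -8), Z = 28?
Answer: -164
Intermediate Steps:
G(a, M) = M - M*a (G(a, M) = -M*a + M = M - M*a)
T(E, b) = -8 + E + b (T(E, b) = (E + b) - 8*(1 - 1*0) = (E + b) - 8*(1 + 0) = (E + b) - 8*1 = (E + b) - 8 = -8 + E + b)
16*(-34 + 28) - T(Z, m) = 16*(-34 + 28) - (-8 + 28 + 48) = 16*(-6) - 1*68 = -96 - 68 = -164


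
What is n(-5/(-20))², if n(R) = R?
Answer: 1/16 ≈ 0.062500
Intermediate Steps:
n(-5/(-20))² = (-5/(-20))² = (-5*(-1/20))² = (¼)² = 1/16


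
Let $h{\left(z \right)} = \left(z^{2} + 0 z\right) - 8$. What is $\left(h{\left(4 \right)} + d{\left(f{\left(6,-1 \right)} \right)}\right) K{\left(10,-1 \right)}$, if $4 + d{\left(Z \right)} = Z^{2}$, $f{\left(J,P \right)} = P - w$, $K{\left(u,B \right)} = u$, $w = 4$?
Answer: $290$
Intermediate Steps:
$f{\left(J,P \right)} = -4 + P$ ($f{\left(J,P \right)} = P - 4 = -4 + P$)
$d{\left(Z \right)} = -4 + Z^{2}$
$h{\left(z \right)} = -8 + z^{2}$ ($h{\left(z \right)} = \left(z^{2} + 0\right) - 8 = z^{2} - 8 = -8 + z^{2}$)
$\left(h{\left(4 \right)} + d{\left(f{\left(6,-1 \right)} \right)}\right) K{\left(10,-1 \right)} = \left(\left(-8 + 4^{2}\right) - \left(4 - \left(-4 - 1\right)^{2}\right)\right) 10 = \left(\left(-8 + 16\right) - \left(4 - \left(-5\right)^{2}\right)\right) 10 = \left(8 + \left(-4 + 25\right)\right) 10 = \left(8 + 21\right) 10 = 29 \cdot 10 = 290$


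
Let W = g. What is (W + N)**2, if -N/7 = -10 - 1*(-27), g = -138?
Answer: 66049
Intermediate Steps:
W = -138
N = -119 (N = -7*(-10 - 1*(-27)) = -7*(-10 + 27) = -7*17 = -119)
(W + N)**2 = (-138 - 119)**2 = (-257)**2 = 66049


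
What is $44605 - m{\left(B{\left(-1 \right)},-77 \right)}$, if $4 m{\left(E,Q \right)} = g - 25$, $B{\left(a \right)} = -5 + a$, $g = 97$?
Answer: $44587$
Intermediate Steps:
$m{\left(E,Q \right)} = 18$ ($m{\left(E,Q \right)} = \frac{97 - 25}{4} = \frac{1}{4} \cdot 72 = 18$)
$44605 - m{\left(B{\left(-1 \right)},-77 \right)} = 44605 - 18 = 44587$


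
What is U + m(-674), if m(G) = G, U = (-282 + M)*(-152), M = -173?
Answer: 68486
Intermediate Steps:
U = 69160 (U = (-282 - 173)*(-152) = -455*(-152) = 69160)
U + m(-674) = 69160 - 674 = 68486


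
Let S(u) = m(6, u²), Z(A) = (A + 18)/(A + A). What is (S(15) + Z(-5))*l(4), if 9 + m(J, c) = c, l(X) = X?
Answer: 4294/5 ≈ 858.80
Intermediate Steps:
m(J, c) = -9 + c
Z(A) = (18 + A)/(2*A) (Z(A) = (18 + A)/((2*A)) = (18 + A)*(1/(2*A)) = (18 + A)/(2*A))
S(u) = -9 + u²
(S(15) + Z(-5))*l(4) = ((-9 + 15²) + (½)*(18 - 5)/(-5))*4 = ((-9 + 225) + (½)*(-⅕)*13)*4 = (216 - 13/10)*4 = (2147/10)*4 = 4294/5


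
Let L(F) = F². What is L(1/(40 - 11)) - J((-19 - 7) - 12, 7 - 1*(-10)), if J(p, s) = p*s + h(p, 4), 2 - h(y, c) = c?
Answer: 544969/841 ≈ 648.00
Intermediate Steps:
h(y, c) = 2 - c
J(p, s) = -2 + p*s (J(p, s) = p*s + (2 - 1*4) = p*s + (2 - 4) = p*s - 2 = -2 + p*s)
L(1/(40 - 11)) - J((-19 - 7) - 12, 7 - 1*(-10)) = (1/(40 - 11))² - (-2 + ((-19 - 7) - 12)*(7 - 1*(-10))) = (1/29)² - (-2 + (-26 - 12)*(7 + 10)) = (1/29)² - (-2 - 38*17) = 1/841 - (-2 - 646) = 1/841 - 1*(-648) = 1/841 + 648 = 544969/841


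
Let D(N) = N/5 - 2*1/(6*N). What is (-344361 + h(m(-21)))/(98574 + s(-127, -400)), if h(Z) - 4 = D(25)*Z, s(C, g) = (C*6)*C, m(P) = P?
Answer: -8611543/4883700 ≈ -1.7633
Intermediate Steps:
D(N) = -1/(3*N) + N/5 (D(N) = N*(1/5) - 2*1/(6*N) = N/5 - 1/(3*N) = -1/(3*N) + N/5)
s(C, g) = 6*C**2 (s(C, g) = (6*C)*C = 6*C**2)
h(Z) = 4 + 374*Z/75 (h(Z) = 4 + (-1/3/25 + (1/5)*25)*Z = 4 + (-1/3*1/25 + 5)*Z = 4 + (-1/75 + 5)*Z = 4 + 374*Z/75)
(-344361 + h(m(-21)))/(98574 + s(-127, -400)) = (-344361 + (4 + (374/75)*(-21)))/(98574 + 6*(-127)**2) = (-344361 + (4 - 2618/25))/(98574 + 6*16129) = (-344361 - 2518/25)/(98574 + 96774) = -8611543/25/195348 = -8611543/25*1/195348 = -8611543/4883700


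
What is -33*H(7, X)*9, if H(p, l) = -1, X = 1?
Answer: 297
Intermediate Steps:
-33*H(7, X)*9 = -33*(-1)*9 = 33*9 = 297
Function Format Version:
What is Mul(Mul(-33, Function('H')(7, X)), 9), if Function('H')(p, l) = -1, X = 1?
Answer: 297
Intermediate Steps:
Mul(Mul(-33, Function('H')(7, X)), 9) = Mul(Mul(-33, -1), 9) = Mul(33, 9) = 297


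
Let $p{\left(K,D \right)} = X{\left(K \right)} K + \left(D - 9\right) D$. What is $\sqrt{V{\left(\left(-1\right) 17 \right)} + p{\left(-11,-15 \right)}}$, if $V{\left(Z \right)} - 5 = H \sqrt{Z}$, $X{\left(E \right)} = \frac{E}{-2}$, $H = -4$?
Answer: $\frac{\sqrt{1218 - 16 i \sqrt{17}}}{2} \approx 17.456 - 0.47239 i$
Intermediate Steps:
$X{\left(E \right)} = - \frac{E}{2}$ ($X{\left(E \right)} = E \left(- \frac{1}{2}\right) = - \frac{E}{2}$)
$p{\left(K,D \right)} = - \frac{K^{2}}{2} + D \left(-9 + D\right)$ ($p{\left(K,D \right)} = - \frac{K}{2} K + \left(D - 9\right) D = - \frac{K^{2}}{2} + \left(-9 + D\right) D = - \frac{K^{2}}{2} + D \left(-9 + D\right)$)
$V{\left(Z \right)} = 5 - 4 \sqrt{Z}$
$\sqrt{V{\left(\left(-1\right) 17 \right)} + p{\left(-11,-15 \right)}} = \sqrt{\left(5 - 4 \sqrt{\left(-1\right) 17}\right) - \left(-135 - 225 + \frac{121}{2}\right)} = \sqrt{\left(5 - 4 \sqrt{-17}\right) + \left(225 + 135 - \frac{121}{2}\right)} = \sqrt{\left(5 - 4 i \sqrt{17}\right) + \left(225 + 135 - \frac{121}{2}\right)} = \sqrt{\left(5 - 4 i \sqrt{17}\right) + \frac{599}{2}} = \sqrt{\frac{609}{2} - 4 i \sqrt{17}}$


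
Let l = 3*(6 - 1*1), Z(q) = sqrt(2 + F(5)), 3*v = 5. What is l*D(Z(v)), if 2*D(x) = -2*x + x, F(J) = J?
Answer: -15*sqrt(7)/2 ≈ -19.843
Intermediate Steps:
v = 5/3 (v = (1/3)*5 = 5/3 ≈ 1.6667)
Z(q) = sqrt(7) (Z(q) = sqrt(2 + 5) = sqrt(7))
D(x) = -x/2 (D(x) = (-2*x + x)/2 = (-x)/2 = -x/2)
l = 15 (l = 3*(6 - 1) = 3*5 = 15)
l*D(Z(v)) = 15*(-sqrt(7)/2) = -15*sqrt(7)/2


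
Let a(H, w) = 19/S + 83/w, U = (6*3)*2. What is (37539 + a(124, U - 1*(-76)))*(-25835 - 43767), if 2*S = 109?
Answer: -15948929931415/6104 ≈ -2.6129e+9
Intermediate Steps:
S = 109/2 (S = (½)*109 = 109/2 ≈ 54.500)
U = 36 (U = 18*2 = 36)
a(H, w) = 38/109 + 83/w (a(H, w) = 19/(109/2) + 83/w = 19*(2/109) + 83/w = 38/109 + 83/w)
(37539 + a(124, U - 1*(-76)))*(-25835 - 43767) = (37539 + (38/109 + 83/(36 - 1*(-76))))*(-25835 - 43767) = (37539 + (38/109 + 83/(36 + 76)))*(-69602) = (37539 + (38/109 + 83/112))*(-69602) = (37539 + 13303/12208)*(-69602) = (458289415/12208)*(-69602) = -15948929931415/6104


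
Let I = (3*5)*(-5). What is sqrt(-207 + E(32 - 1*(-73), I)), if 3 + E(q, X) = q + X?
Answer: 6*I*sqrt(5) ≈ 13.416*I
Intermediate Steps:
I = -75 (I = 15*(-5) = -75)
E(q, X) = -3 + X + q (E(q, X) = -3 + (q + X) = -3 + (X + q) = -3 + X + q)
sqrt(-207 + E(32 - 1*(-73), I)) = sqrt(-207 + (-3 - 75 + (32 - 1*(-73)))) = sqrt(-207 + (-3 - 75 + (32 + 73))) = sqrt(-207 + (-3 - 75 + 105)) = sqrt(-207 + 27) = sqrt(-180) = 6*I*sqrt(5)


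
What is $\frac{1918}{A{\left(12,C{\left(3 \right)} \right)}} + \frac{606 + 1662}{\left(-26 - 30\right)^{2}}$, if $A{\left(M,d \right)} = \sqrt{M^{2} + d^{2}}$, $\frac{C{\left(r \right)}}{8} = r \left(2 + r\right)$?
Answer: $\frac{81}{112} + \frac{959 \sqrt{101}}{606} \approx 16.627$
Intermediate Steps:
$C{\left(r \right)} = 8 r \left(2 + r\right)$
$\frac{1918}{A{\left(12,C{\left(3 \right)} \right)}} + \frac{606 + 1662}{\left(-26 - 30\right)^{2}} = \frac{1918}{\sqrt{12^{2} + \left(8 \cdot 3 \left(2 + 3\right)\right)^{2}}} + \frac{606 + 1662}{\left(-26 - 30\right)^{2}} = \frac{1918}{\sqrt{144 + \left(8 \cdot 3 \cdot 5\right)^{2}}} + \frac{2268}{\left(-56\right)^{2}} = \frac{1918}{\sqrt{144 + 120^{2}}} + \frac{2268}{3136} = \frac{1918}{\sqrt{144 + 14400}} + 2268 \cdot \frac{1}{3136} = \frac{1918}{\sqrt{14544}} + \frac{81}{112} = \frac{1918}{12 \sqrt{101}} + \frac{81}{112} = 1918 \frac{\sqrt{101}}{1212} + \frac{81}{112} = \frac{959 \sqrt{101}}{606} + \frac{81}{112} = \frac{81}{112} + \frac{959 \sqrt{101}}{606}$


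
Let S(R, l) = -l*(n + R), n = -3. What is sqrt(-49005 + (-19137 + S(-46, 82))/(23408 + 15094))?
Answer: I*sqrt(8071754480862)/12834 ≈ 221.37*I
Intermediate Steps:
S(R, l) = -l*(-3 + R)
sqrt(-49005 + (-19137 + S(-46, 82))/(23408 + 15094)) = sqrt(-49005 + (-19137 + 82*(3 - 1*(-46)))/(23408 + 15094)) = sqrt(-49005 + (-19137 + 82*(3 + 46))/38502) = sqrt(-49005 + (-19137 + 82*49)*(1/38502)) = sqrt(-49005 + (-19137 + 4018)*(1/38502)) = sqrt(-49005 - 15119*1/38502) = sqrt(-49005 - 15119/38502) = sqrt(-1886805629/38502) = I*sqrt(8071754480862)/12834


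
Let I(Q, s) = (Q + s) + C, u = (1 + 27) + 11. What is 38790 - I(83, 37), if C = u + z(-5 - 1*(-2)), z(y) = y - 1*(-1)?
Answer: 38633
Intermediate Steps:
z(y) = 1 + y (z(y) = y + 1 = 1 + y)
u = 39 (u = 28 + 11 = 39)
C = 37 (C = 39 + (1 + (-5 - 1*(-2))) = 39 + (1 + (-5 + 2)) = 39 + (1 - 3) = 39 - 2 = 37)
I(Q, s) = 37 + Q + s (I(Q, s) = (Q + s) + 37 = 37 + Q + s)
38790 - I(83, 37) = 38790 - (37 + 83 + 37) = 38790 - 1*157 = 38790 - 157 = 38633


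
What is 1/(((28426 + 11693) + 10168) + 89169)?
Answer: 1/139456 ≈ 7.1707e-6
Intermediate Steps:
1/(((28426 + 11693) + 10168) + 89169) = 1/((40119 + 10168) + 89169) = 1/(50287 + 89169) = 1/139456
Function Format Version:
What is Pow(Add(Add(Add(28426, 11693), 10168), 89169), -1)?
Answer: Rational(1, 139456) ≈ 7.1707e-6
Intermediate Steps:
Pow(Add(Add(Add(28426, 11693), 10168), 89169), -1) = Pow(Add(Add(40119, 10168), 89169), -1) = Pow(Add(50287, 89169), -1) = Pow(139456, -1) = Rational(1, 139456)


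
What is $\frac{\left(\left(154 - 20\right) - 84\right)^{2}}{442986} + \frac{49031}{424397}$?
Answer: $\frac{11390519533}{94000964721} \approx 0.12117$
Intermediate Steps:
$\frac{\left(\left(154 - 20\right) - 84\right)^{2}}{442986} + \frac{49031}{424397} = \left(134 - 84\right)^{2} \cdot \frac{1}{442986} + 49031 \cdot \frac{1}{424397} = 50^{2} \cdot \frac{1}{442986} + \frac{49031}{424397} = 2500 \cdot \frac{1}{442986} + \frac{49031}{424397} = \frac{1250}{221493} + \frac{49031}{424397} = \frac{11390519533}{94000964721}$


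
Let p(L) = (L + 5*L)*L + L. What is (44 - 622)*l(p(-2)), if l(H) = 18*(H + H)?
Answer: -457776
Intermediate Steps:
p(L) = L + 6*L**2 (p(L) = (6*L)*L + L = 6*L**2 + L = L + 6*L**2)
l(H) = 36*H (l(H) = 18*(2*H) = 36*H)
(44 - 622)*l(p(-2)) = (44 - 622)*(36*(-2*(1 + 6*(-2)))) = -20808*(-2*(1 - 12)) = -20808*(-2*(-11)) = -20808*22 = -578*792 = -457776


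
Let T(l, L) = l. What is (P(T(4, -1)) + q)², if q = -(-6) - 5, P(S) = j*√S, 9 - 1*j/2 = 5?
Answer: 289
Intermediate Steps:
j = 8 (j = 18 - 2*5 = 18 - 10 = 8)
P(S) = 8*√S
q = 1 (q = -2*(-3) - 5 = 6 - 5 = 1)
(P(T(4, -1)) + q)² = (8*√4 + 1)² = (8*2 + 1)² = (16 + 1)² = 17² = 289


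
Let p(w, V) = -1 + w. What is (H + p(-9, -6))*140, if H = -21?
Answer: -4340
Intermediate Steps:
(H + p(-9, -6))*140 = (-21 + (-1 - 9))*140 = (-21 - 10)*140 = -31*140 = -4340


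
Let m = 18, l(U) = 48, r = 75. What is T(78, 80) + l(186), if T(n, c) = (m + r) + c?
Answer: 221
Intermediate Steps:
T(n, c) = 93 + c (T(n, c) = (18 + 75) + c = 93 + c)
T(78, 80) + l(186) = (93 + 80) + 48 = 173 + 48 = 221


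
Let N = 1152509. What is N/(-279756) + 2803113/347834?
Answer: 191652932461/48654324252 ≈ 3.9391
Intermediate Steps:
N/(-279756) + 2803113/347834 = 1152509/(-279756) + 2803113/347834 = 1152509*(-1/279756) + 2803113*(1/347834) = -1152509/279756 + 2803113/347834 = 191652932461/48654324252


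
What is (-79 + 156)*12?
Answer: 924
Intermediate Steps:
(-79 + 156)*12 = 77*12 = 924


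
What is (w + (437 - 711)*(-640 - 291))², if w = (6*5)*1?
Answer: 65088255376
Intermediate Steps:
w = 30 (w = 30*1 = 30)
(w + (437 - 711)*(-640 - 291))² = (30 + (437 - 711)*(-640 - 291))² = (30 - 274*(-931))² = (30 + 255094)² = 255124² = 65088255376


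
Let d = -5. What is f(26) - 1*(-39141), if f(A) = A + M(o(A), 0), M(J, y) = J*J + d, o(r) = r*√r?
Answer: 56738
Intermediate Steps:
o(r) = r^(3/2)
M(J, y) = -5 + J² (M(J, y) = J*J - 5 = J² - 5 = -5 + J²)
f(A) = -5 + A + A³ (f(A) = A + (-5 + (A^(3/2))²) = A + (-5 + A³) = -5 + A + A³)
f(26) - 1*(-39141) = (-5 + 26 + 26³) - 1*(-39141) = (-5 + 26 + 17576) + 39141 = 17597 + 39141 = 56738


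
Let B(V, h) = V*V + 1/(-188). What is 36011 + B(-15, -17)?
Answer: 6812367/188 ≈ 36236.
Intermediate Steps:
B(V, h) = -1/188 + V² (B(V, h) = V² - 1/188 = -1/188 + V²)
36011 + B(-15, -17) = 36011 + (-1/188 + (-15)²) = 36011 + (-1/188 + 225) = 36011 + 42299/188 = 6812367/188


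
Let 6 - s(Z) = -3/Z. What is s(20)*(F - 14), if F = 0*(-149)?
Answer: -861/10 ≈ -86.100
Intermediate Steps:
s(Z) = 6 + 3/Z (s(Z) = 6 - (-3)/Z = 6 + 3/Z)
F = 0
s(20)*(F - 14) = (6 + 3/20)*(0 - 14) = (6 + 3*(1/20))*(-14) = (6 + 3/20)*(-14) = (123/20)*(-14) = -861/10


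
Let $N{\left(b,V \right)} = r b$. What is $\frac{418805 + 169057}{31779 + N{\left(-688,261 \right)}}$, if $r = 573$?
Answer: $- \frac{195954}{120815} \approx -1.6219$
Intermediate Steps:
$N{\left(b,V \right)} = 573 b$
$\frac{418805 + 169057}{31779 + N{\left(-688,261 \right)}} = \frac{418805 + 169057}{31779 + 573 \left(-688\right)} = \frac{587862}{31779 - 394224} = \frac{587862}{-362445} = 587862 \left(- \frac{1}{362445}\right) = - \frac{195954}{120815}$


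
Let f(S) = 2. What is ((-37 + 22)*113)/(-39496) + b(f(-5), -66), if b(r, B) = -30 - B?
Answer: 1423551/39496 ≈ 36.043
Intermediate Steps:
((-37 + 22)*113)/(-39496) + b(f(-5), -66) = ((-37 + 22)*113)/(-39496) + (-30 - 1*(-66)) = -15*113*(-1/39496) + (-30 + 66) = -1695*(-1/39496) + 36 = 1695/39496 + 36 = 1423551/39496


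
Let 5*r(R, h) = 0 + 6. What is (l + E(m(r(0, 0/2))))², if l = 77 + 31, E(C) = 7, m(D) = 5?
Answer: 13225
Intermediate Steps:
r(R, h) = 6/5 (r(R, h) = (0 + 6)/5 = (⅕)*6 = 6/5)
l = 108
(l + E(m(r(0, 0/2))))² = (108 + 7)² = 115² = 13225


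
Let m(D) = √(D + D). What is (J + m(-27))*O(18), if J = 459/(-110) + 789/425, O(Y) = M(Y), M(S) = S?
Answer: -194913/4675 + 54*I*√6 ≈ -41.693 + 132.27*I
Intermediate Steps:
m(D) = √2*√D (m(D) = √(2*D) = √2*√D)
O(Y) = Y
J = -21657/9350 (J = 459*(-1/110) + 789*(1/425) = -459/110 + 789/425 = -21657/9350 ≈ -2.3163)
(J + m(-27))*O(18) = (-21657/9350 + √2*√(-27))*18 = (-21657/9350 + √2*(3*I*√3))*18 = (-21657/9350 + 3*I*√6)*18 = -194913/4675 + 54*I*√6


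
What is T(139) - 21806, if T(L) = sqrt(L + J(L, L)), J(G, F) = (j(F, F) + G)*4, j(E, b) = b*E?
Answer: -21806 + sqrt(77979) ≈ -21527.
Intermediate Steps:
j(E, b) = E*b
J(G, F) = 4*G + 4*F**2 (J(G, F) = (F*F + G)*4 = (F**2 + G)*4 = (G + F**2)*4 = 4*G + 4*F**2)
T(L) = sqrt(4*L**2 + 5*L) (T(L) = sqrt(L + (4*L + 4*L**2)) = sqrt(4*L**2 + 5*L))
T(139) - 21806 = sqrt(139*(5 + 4*139)) - 21806 = sqrt(139*(5 + 556)) - 21806 = sqrt(139*561) - 21806 = sqrt(77979) - 21806 = -21806 + sqrt(77979)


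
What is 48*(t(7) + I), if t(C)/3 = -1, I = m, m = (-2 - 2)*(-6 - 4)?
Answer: 1776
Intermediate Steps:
m = 40 (m = -4*(-10) = 40)
I = 40
t(C) = -3 (t(C) = 3*(-1) = -3)
48*(t(7) + I) = 48*(-3 + 40) = 48*37 = 1776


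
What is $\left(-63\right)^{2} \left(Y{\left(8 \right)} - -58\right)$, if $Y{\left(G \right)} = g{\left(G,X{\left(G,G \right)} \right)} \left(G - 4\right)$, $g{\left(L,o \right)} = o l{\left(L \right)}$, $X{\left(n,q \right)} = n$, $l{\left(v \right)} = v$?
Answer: $1246266$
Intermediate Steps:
$g{\left(L,o \right)} = L o$ ($g{\left(L,o \right)} = o L = L o$)
$Y{\left(G \right)} = G^{2} \left(-4 + G\right)$ ($Y{\left(G \right)} = G G \left(G - 4\right) = G^{2} \left(-4 + G\right)$)
$\left(-63\right)^{2} \left(Y{\left(8 \right)} - -58\right) = \left(-63\right)^{2} \left(8^{2} \left(-4 + 8\right) - -58\right) = 3969 \left(64 \cdot 4 + 58\right) = 3969 \left(256 + 58\right) = 3969 \cdot 314 = 1246266$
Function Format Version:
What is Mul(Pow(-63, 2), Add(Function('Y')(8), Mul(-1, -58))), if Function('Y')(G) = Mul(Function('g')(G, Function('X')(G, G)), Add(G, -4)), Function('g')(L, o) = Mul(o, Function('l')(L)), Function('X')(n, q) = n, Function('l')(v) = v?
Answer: 1246266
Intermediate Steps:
Function('g')(L, o) = Mul(L, o) (Function('g')(L, o) = Mul(o, L) = Mul(L, o))
Function('Y')(G) = Mul(Pow(G, 2), Add(-4, G)) (Function('Y')(G) = Mul(Mul(G, G), Add(G, -4)) = Mul(Pow(G, 2), Add(-4, G)))
Mul(Pow(-63, 2), Add(Function('Y')(8), Mul(-1, -58))) = Mul(Pow(-63, 2), Add(Mul(Pow(8, 2), Add(-4, 8)), Mul(-1, -58))) = Mul(3969, Add(Mul(64, 4), 58)) = Mul(3969, Add(256, 58)) = Mul(3969, 314) = 1246266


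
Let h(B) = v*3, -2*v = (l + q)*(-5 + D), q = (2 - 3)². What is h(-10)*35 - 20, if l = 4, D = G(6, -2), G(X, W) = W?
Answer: 3635/2 ≈ 1817.5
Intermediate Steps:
q = 1 (q = (-1)² = 1)
D = -2
v = 35/2 (v = -(4 + 1)*(-5 - 2)/2 = -5*(-7)/2 = -½*(-35) = 35/2 ≈ 17.500)
h(B) = 105/2 (h(B) = (35/2)*3 = 105/2)
h(-10)*35 - 20 = (105/2)*35 - 20 = 3675/2 - 20 = 3635/2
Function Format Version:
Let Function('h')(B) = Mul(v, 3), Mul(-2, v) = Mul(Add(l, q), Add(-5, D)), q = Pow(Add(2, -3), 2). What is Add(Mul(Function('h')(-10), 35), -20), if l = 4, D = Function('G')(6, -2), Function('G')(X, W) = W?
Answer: Rational(3635, 2) ≈ 1817.5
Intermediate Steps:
q = 1 (q = Pow(-1, 2) = 1)
D = -2
v = Rational(35, 2) (v = Mul(Rational(-1, 2), Mul(Add(4, 1), Add(-5, -2))) = Mul(Rational(-1, 2), Mul(5, -7)) = Mul(Rational(-1, 2), -35) = Rational(35, 2) ≈ 17.500)
Function('h')(B) = Rational(105, 2) (Function('h')(B) = Mul(Rational(35, 2), 3) = Rational(105, 2))
Add(Mul(Function('h')(-10), 35), -20) = Add(Mul(Rational(105, 2), 35), -20) = Add(Rational(3675, 2), -20) = Rational(3635, 2)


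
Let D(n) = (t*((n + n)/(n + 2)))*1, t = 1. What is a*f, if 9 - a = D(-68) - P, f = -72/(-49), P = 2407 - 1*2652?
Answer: -188544/539 ≈ -349.80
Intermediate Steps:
D(n) = 2*n/(2 + n) (D(n) = (1*((n + n)/(n + 2)))*1 = (1*((2*n)/(2 + n)))*1 = (1*(2*n/(2 + n)))*1 = (2*n/(2 + n))*1 = 2*n/(2 + n))
P = -245 (P = 2407 - 2652 = -245)
f = 72/49 (f = -72*(-1/49) = 72/49 ≈ 1.4694)
a = -7856/33 (a = 9 - (2*(-68)/(2 - 68) - 1*(-245)) = 9 - (2*(-68)/(-66) + 245) = 9 - (2*(-68)*(-1/66) + 245) = 9 - (68/33 + 245) = 9 - 1*8153/33 = 9 - 8153/33 = -7856/33 ≈ -238.06)
a*f = -7856/33*72/49 = -188544/539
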